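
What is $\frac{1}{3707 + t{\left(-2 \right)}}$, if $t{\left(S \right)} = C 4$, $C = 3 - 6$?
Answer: $\frac{1}{3695} \approx 0.00027064$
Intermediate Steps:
$C = -3$ ($C = 3 - 6 = -3$)
$t{\left(S \right)} = -12$ ($t{\left(S \right)} = \left(-3\right) 4 = -12$)
$\frac{1}{3707 + t{\left(-2 \right)}} = \frac{1}{3707 - 12} = \frac{1}{3695}$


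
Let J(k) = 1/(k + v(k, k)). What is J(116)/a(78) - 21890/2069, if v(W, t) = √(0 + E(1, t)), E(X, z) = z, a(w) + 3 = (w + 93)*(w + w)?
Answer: -67145274481/6346440255 - √29/177908910 ≈ -10.580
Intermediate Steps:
a(w) = -3 + 2*w*(93 + w) (a(w) = -3 + (w + 93)*(w + w) = -3 + (93 + w)*(2*w) = -3 + 2*w*(93 + w))
v(W, t) = √t (v(W, t) = √(0 + t) = √t)
J(k) = 1/(k + √k)
J(116)/a(78) - 21890/2069 = 1/((116 + √116)*(-3 + 2*78² + 186*78)) - 21890/2069 = 1/((116 + 2*√29)*(-3 + 2*6084 + 14508)) - 21890*1/2069 = 1/((116 + 2*√29)*(-3 + 12168 + 14508)) - 21890/2069 = 1/((116 + 2*√29)*26673) - 21890/2069 = (1/26673)/(116 + 2*√29) - 21890/2069 = 1/(26673*(116 + 2*√29)) - 21890/2069 = -21890/2069 + 1/(26673*(116 + 2*√29))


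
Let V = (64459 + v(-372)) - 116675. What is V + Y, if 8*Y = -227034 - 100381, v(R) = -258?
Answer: -747207/8 ≈ -93401.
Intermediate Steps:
Y = -327415/8 (Y = (-227034 - 100381)/8 = (1/8)*(-327415) = -327415/8 ≈ -40927.)
V = -52474 (V = (64459 - 258) - 116675 = 64201 - 116675 = -52474)
V + Y = -52474 - 327415/8 = -747207/8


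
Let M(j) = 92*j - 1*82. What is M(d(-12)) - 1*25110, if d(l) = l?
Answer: -26296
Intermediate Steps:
M(j) = -82 + 92*j (M(j) = 92*j - 82 = -82 + 92*j)
M(d(-12)) - 1*25110 = (-82 + 92*(-12)) - 1*25110 = (-82 - 1104) - 25110 = -1186 - 25110 = -26296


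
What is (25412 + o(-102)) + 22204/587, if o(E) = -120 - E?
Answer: 14928482/587 ≈ 25432.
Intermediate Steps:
(25412 + o(-102)) + 22204/587 = (25412 + (-120 - 1*(-102))) + 22204/587 = (25412 + (-120 + 102)) + 22204*(1/587) = (25412 - 18) + 22204/587 = 25394 + 22204/587 = 14928482/587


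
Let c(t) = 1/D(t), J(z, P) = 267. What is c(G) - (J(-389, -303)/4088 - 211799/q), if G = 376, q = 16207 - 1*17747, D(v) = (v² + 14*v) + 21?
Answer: -4537300850239/32975259240 ≈ -137.60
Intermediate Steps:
D(v) = 21 + v² + 14*v
q = -1540 (q = 16207 - 17747 = -1540)
c(t) = 1/(21 + t² + 14*t)
c(G) - (J(-389, -303)/4088 - 211799/q) = 1/(21 + 376² + 14*376) - (267/4088 - 211799/(-1540)) = 1/(21 + 141376 + 5264) - (267*(1/4088) - 211799*(-1/1540)) = 1/146661 - (267/4088 + 30257/220) = 1/146661 - 1*30937339/224840 = 1/146661 - 30937339/224840 = -4537300850239/32975259240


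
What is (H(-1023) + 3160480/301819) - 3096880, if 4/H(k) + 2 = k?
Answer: -958061417053276/309364475 ≈ -3.0969e+6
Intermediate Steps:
H(k) = 4/(-2 + k)
(H(-1023) + 3160480/301819) - 3096880 = (4/(-2 - 1023) + 3160480/301819) - 3096880 = (4/(-1025) + 3160480*(1/301819)) - 3096880 = (4*(-1/1025) + 3160480/301819) - 3096880 = (-4/1025 + 3160480/301819) - 3096880 = 3238284724/309364475 - 3096880 = -958061417053276/309364475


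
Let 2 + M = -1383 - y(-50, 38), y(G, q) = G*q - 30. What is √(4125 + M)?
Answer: √4670 ≈ 68.337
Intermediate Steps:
y(G, q) = -30 + G*q
M = 545 (M = -2 + (-1383 - (-30 - 50*38)) = -2 + (-1383 - (-30 - 1900)) = -2 + (-1383 - 1*(-1930)) = -2 + (-1383 + 1930) = -2 + 547 = 545)
√(4125 + M) = √(4125 + 545) = √4670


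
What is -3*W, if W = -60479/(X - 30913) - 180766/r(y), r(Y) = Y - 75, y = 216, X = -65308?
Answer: 17384957747/4522387 ≈ 3844.2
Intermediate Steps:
r(Y) = -75 + Y
W = -17384957747/13567161 (W = -60479/(-65308 - 30913) - 180766/(-75 + 216) = -60479/(-96221) - 180766/141 = -60479*(-1/96221) - 180766*1/141 = 60479/96221 - 180766/141 = -17384957747/13567161 ≈ -1281.4)
-3*W = -3*(-17384957747/13567161) = 17384957747/4522387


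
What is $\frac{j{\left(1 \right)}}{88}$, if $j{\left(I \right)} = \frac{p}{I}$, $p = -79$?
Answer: $- \frac{79}{88} \approx -0.89773$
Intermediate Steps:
$j{\left(I \right)} = - \frac{79}{I}$
$\frac{j{\left(1 \right)}}{88} = \frac{\left(-79\right) 1^{-1}}{88} = \left(-79\right) 1 \cdot \frac{1}{88} = \left(-79\right) \frac{1}{88} = - \frac{79}{88}$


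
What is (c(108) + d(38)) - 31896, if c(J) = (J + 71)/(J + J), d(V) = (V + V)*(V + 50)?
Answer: -5444749/216 ≈ -25207.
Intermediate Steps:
d(V) = 2*V*(50 + V) (d(V) = (2*V)*(50 + V) = 2*V*(50 + V))
c(J) = (71 + J)/(2*J) (c(J) = (71 + J)/((2*J)) = (71 + J)*(1/(2*J)) = (71 + J)/(2*J))
(c(108) + d(38)) - 31896 = ((½)*(71 + 108)/108 + 2*38*(50 + 38)) - 31896 = ((½)*(1/108)*179 + 2*38*88) - 31896 = (179/216 + 6688) - 31896 = 1444787/216 - 31896 = -5444749/216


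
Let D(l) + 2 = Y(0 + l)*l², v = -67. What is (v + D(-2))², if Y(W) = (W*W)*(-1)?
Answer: 7225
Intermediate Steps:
Y(W) = -W² (Y(W) = W²*(-1) = -W²)
D(l) = -2 - l⁴ (D(l) = -2 + (-(0 + l)²)*l² = -2 + (-l²)*l² = -2 - l⁴)
(v + D(-2))² = (-67 + (-2 - 1*(-2)⁴))² = (-67 + (-2 - 1*16))² = (-67 + (-2 - 16))² = (-67 - 18)² = (-85)² = 7225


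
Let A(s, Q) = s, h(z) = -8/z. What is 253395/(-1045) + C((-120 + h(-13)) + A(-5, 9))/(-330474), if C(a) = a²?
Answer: -943657997325/3890890718 ≈ -242.53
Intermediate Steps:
253395/(-1045) + C((-120 + h(-13)) + A(-5, 9))/(-330474) = 253395/(-1045) + ((-120 - 8/(-13)) - 5)²/(-330474) = 253395*(-1/1045) + ((-120 - 8*(-1/13)) - 5)²*(-1/330474) = -50679/209 + ((-120 + 8/13) - 5)²*(-1/330474) = -50679/209 + (-1552/13 - 5)²*(-1/330474) = -50679/209 + (-1617/13)²*(-1/330474) = -50679/209 + (2614689/169)*(-1/330474) = -50679/209 - 871563/18616702 = -943657997325/3890890718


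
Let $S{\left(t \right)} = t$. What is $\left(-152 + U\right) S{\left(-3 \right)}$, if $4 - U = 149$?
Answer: $891$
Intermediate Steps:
$U = -145$ ($U = 4 - 149 = -145$)
$\left(-152 + U\right) S{\left(-3 \right)} = \left(-152 - 145\right) \left(-3\right) = \left(-297\right) \left(-3\right) = 891$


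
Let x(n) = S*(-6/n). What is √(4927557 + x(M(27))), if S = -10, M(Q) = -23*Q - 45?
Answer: √60712428687/111 ≈ 2219.8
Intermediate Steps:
M(Q) = -45 - 23*Q
x(n) = 60/n (x(n) = -(-60)/n = 60/n)
√(4927557 + x(M(27))) = √(4927557 + 60/(-45 - 23*27)) = √(4927557 + 60/(-45 - 621)) = √(4927557 + 60/(-666)) = √(4927557 + 60*(-1/666)) = √(4927557 - 10/111) = √(546958817/111) = √60712428687/111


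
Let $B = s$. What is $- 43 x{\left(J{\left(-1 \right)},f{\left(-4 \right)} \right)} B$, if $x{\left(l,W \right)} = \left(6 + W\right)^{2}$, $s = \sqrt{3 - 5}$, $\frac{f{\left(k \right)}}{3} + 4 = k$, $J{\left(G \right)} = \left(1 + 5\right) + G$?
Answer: $- 13932 i \sqrt{2} \approx - 19703.0 i$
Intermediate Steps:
$J{\left(G \right)} = 6 + G$
$f{\left(k \right)} = -12 + 3 k$
$s = i \sqrt{2}$ ($s = \sqrt{-2} = i \sqrt{2} \approx 1.4142 i$)
$B = i \sqrt{2} \approx 1.4142 i$
$- 43 x{\left(J{\left(-1 \right)},f{\left(-4 \right)} \right)} B = - 43 \left(6 + \left(-12 + 3 \left(-4\right)\right)\right)^{2} i \sqrt{2} = - 43 \left(6 - 24\right)^{2} i \sqrt{2} = - 43 \left(-18\right)^{2} i \sqrt{2} = \left(-43\right) 324 i \sqrt{2} = - 13932 i \sqrt{2}$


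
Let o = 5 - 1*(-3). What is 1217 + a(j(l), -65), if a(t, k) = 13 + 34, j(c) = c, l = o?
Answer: 1264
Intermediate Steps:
o = 8 (o = 5 + 3 = 8)
l = 8
a(t, k) = 47
1217 + a(j(l), -65) = 1217 + 47 = 1264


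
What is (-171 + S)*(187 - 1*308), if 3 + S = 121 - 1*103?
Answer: 18876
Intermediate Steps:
S = 15 (S = -3 + (121 - 1*103) = -3 + (121 - 103) = -3 + 18 = 15)
(-171 + S)*(187 - 1*308) = (-171 + 15)*(187 - 1*308) = -156*(187 - 308) = -156*(-121) = 18876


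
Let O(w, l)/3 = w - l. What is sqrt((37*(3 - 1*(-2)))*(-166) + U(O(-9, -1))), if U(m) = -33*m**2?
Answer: I*sqrt(49718) ≈ 222.98*I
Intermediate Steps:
O(w, l) = -3*l + 3*w (O(w, l) = 3*(w - l) = -3*l + 3*w)
sqrt((37*(3 - 1*(-2)))*(-166) + U(O(-9, -1))) = sqrt((37*(3 - 1*(-2)))*(-166) - 33*(-3*(-1) + 3*(-9))**2) = sqrt((37*(3 + 2))*(-166) - 33*(3 - 27)**2) = sqrt((37*5)*(-166) - 33*(-24)**2) = sqrt(185*(-166) - 33*576) = sqrt(-30710 - 19008) = sqrt(-49718) = I*sqrt(49718)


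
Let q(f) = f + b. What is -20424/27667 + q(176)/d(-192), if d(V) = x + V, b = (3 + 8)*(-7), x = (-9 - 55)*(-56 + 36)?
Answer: -19482279/30101696 ≈ -0.64721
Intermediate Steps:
x = 1280 (x = -64*(-20) = 1280)
b = -77 (b = 11*(-7) = -77)
q(f) = -77 + f (q(f) = f - 77 = -77 + f)
d(V) = 1280 + V
-20424/27667 + q(176)/d(-192) = -20424/27667 + (-77 + 176)/(1280 - 192) = -20424*1/27667 + 99/1088 = -20424/27667 + 99*(1/1088) = -20424/27667 + 99/1088 = -19482279/30101696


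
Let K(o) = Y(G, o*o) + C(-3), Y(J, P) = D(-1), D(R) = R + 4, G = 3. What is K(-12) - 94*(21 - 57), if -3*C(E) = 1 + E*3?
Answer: 10169/3 ≈ 3389.7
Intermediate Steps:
C(E) = -1/3 - E (C(E) = -(1 + E*3)/3 = -(1 + 3*E)/3 = -1/3 - E)
D(R) = 4 + R
Y(J, P) = 3 (Y(J, P) = 4 - 1 = 3)
K(o) = 17/3 (K(o) = 3 + (-1/3 - 1*(-3)) = 3 + (-1/3 + 3) = 3 + 8/3 = 17/3)
K(-12) - 94*(21 - 57) = 17/3 - 94*(21 - 57) = 17/3 - 94*(-36) = 17/3 + 3384 = 10169/3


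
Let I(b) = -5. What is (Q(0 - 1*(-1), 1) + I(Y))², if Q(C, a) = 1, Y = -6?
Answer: 16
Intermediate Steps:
(Q(0 - 1*(-1), 1) + I(Y))² = (1 - 5)² = (-4)² = 16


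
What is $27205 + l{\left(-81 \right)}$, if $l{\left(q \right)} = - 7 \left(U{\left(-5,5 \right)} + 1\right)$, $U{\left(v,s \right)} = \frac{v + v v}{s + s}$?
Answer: $27184$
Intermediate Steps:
$U{\left(v,s \right)} = \frac{v + v^{2}}{2 s}$
$l{\left(q \right)} = -21$ ($l{\left(q \right)} = - 7 \left(\frac{1}{2} \left(-5\right) \frac{1}{5} \left(1 - 5\right) + 1\right) = - 7 \left(\frac{1}{2} \left(-5\right) \frac{1}{5} \left(-4\right) + 1\right) = - 7 \left(2 + 1\right) = \left(-7\right) 3 = -21$)
$27205 + l{\left(-81 \right)} = 27205 - 21 = 27184$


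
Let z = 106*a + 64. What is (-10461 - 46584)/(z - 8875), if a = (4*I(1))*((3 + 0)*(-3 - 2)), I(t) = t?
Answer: 19015/5057 ≈ 3.7601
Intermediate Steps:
a = -60 (a = (4*1)*((3 + 0)*(-3 - 2)) = 4*(3*(-5)) = 4*(-15) = -60)
z = -6296 (z = 106*(-60) + 64 = -6360 + 64 = -6296)
(-10461 - 46584)/(z - 8875) = (-10461 - 46584)/(-6296 - 8875) = -57045/(-15171) = -57045*(-1/15171) = 19015/5057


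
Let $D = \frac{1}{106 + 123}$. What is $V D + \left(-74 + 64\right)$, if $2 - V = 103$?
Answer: $- \frac{2391}{229} \approx -10.441$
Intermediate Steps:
$V = -101$ ($V = 2 - 103 = -101$)
$D = \frac{1}{229} \approx 0.0043668$
$V D + \left(-74 + 64\right) = \left(-101\right) \frac{1}{229} + \left(-74 + 64\right) = - \frac{101}{229} - 10 = - \frac{2391}{229}$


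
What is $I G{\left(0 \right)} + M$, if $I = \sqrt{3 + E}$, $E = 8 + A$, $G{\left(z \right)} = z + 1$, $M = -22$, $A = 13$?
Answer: $-22 + 2 \sqrt{6} \approx -17.101$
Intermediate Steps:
$G{\left(z \right)} = 1 + z$
$E = 21$ ($E = 8 + 13 = 21$)
$I = 2 \sqrt{6}$ ($I = \sqrt{3 + 21} = \sqrt{24} = 2 \sqrt{6} \approx 4.899$)
$I G{\left(0 \right)} + M = 2 \sqrt{6} \left(1 + 0\right) - 22 = 2 \sqrt{6} \cdot 1 - 22 = 2 \sqrt{6} - 22 = -22 + 2 \sqrt{6}$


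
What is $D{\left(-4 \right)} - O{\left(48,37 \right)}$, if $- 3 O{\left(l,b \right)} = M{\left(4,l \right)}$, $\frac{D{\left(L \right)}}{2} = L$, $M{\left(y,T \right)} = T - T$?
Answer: $-8$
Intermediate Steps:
$M{\left(y,T \right)} = 0$
$D{\left(L \right)} = 2 L$
$O{\left(l,b \right)} = 0$ ($O{\left(l,b \right)} = \left(- \frac{1}{3}\right) 0 = 0$)
$D{\left(-4 \right)} - O{\left(48,37 \right)} = 2 \left(-4\right) - 0 = -8 + 0 = -8$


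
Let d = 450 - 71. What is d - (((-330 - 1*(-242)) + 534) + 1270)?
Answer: -1337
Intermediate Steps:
d = 379
d - (((-330 - 1*(-242)) + 534) + 1270) = 379 - (((-330 - 1*(-242)) + 534) + 1270) = 379 - (((-330 + 242) + 534) + 1270) = 379 - ((-88 + 534) + 1270) = 379 - (446 + 1270) = 379 - 1*1716 = 379 - 1716 = -1337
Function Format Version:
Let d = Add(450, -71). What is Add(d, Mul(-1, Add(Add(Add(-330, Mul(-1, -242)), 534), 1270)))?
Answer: -1337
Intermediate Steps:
d = 379
Add(d, Mul(-1, Add(Add(Add(-330, Mul(-1, -242)), 534), 1270))) = Add(379, Mul(-1, Add(Add(Add(-330, Mul(-1, -242)), 534), 1270))) = Add(379, Mul(-1, Add(Add(Add(-330, 242), 534), 1270))) = Add(379, Mul(-1, Add(Add(-88, 534), 1270))) = Add(379, Mul(-1, Add(446, 1270))) = Add(379, Mul(-1, 1716)) = Add(379, -1716) = -1337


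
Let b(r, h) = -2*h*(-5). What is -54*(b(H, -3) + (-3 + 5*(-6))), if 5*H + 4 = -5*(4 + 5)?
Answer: 3402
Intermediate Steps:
H = -49/5 (H = -⅘ + (-5*(4 + 5))/5 = -⅘ + (-5*9)/5 = -⅘ + (⅕)*(-45) = -⅘ - 9 = -49/5 ≈ -9.8000)
b(r, h) = 10*h
-54*(b(H, -3) + (-3 + 5*(-6))) = -54*(10*(-3) + (-3 + 5*(-6))) = -54*(-30 + (-3 - 30)) = -54*(-30 - 33) = -54*(-63) = 3402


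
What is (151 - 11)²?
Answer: 19600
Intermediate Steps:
(151 - 11)² = 140² = 19600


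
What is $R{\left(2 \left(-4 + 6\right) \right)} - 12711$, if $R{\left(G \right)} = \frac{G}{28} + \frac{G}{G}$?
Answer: $- \frac{88969}{7} \approx -12710.0$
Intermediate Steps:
$R{\left(G \right)} = 1 + \frac{G}{28}$ ($R{\left(G \right)} = G \frac{1}{28} + 1 = \frac{G}{28} + 1 = 1 + \frac{G}{28}$)
$R{\left(2 \left(-4 + 6\right) \right)} - 12711 = \left(1 + \frac{2 \left(-4 + 6\right)}{28}\right) - 12711 = \left(1 + \frac{2 \cdot 2}{28}\right) - 12711 = \left(1 + \frac{1}{28} \cdot 4\right) - 12711 = \left(1 + \frac{1}{7}\right) - 12711 = \frac{8}{7} - 12711 = - \frac{88969}{7}$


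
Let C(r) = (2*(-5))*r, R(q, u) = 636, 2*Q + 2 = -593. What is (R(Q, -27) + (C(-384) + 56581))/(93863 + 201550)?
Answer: 61057/295413 ≈ 0.20668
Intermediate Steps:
Q = -595/2 (Q = -1 + (½)*(-593) = -1 - 593/2 = -595/2 ≈ -297.50)
C(r) = -10*r
(R(Q, -27) + (C(-384) + 56581))/(93863 + 201550) = (636 + (-10*(-384) + 56581))/(93863 + 201550) = (636 + (3840 + 56581))/295413 = (636 + 60421)*(1/295413) = 61057*(1/295413) = 61057/295413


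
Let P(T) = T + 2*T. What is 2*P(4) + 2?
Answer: 26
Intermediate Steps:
P(T) = 3*T
2*P(4) + 2 = 2*(3*4) + 2 = 2*12 + 2 = 24 + 2 = 26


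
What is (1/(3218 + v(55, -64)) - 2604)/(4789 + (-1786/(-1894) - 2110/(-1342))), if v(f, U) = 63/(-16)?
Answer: -7735618482628/14234000928675 ≈ -0.54346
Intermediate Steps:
v(f, U) = -63/16 (v(f, U) = 63*(-1/16) = -63/16)
(1/(3218 + v(55, -64)) - 2604)/(4789 + (-1786/(-1894) - 2110/(-1342))) = (1/(3218 - 63/16) - 2604)/(4789 + (-1786/(-1894) - 2110/(-1342))) = (1/(51425/16) - 2604)/(4789 + (-1786*(-1/1894) - 2110*(-1/1342))) = (16/51425 - 2604)/(4789 + (893/947 + 1055/671)) = -133910684/(51425*(4789 + 1598288/635437)) = -133910684/(51425*3044706081/635437) = -133910684/51425*635437/3044706081 = -7735618482628/14234000928675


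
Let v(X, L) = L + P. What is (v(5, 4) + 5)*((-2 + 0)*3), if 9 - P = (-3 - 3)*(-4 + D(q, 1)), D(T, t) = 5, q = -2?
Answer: -144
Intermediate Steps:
P = 15 (P = 9 - (-3 - 3)*(-4 + 5) = 9 - (-6) = 9 - 1*(-6) = 9 + 6 = 15)
v(X, L) = 15 + L (v(X, L) = L + 15 = 15 + L)
(v(5, 4) + 5)*((-2 + 0)*3) = ((15 + 4) + 5)*((-2 + 0)*3) = (19 + 5)*(-2*3) = 24*(-6) = -144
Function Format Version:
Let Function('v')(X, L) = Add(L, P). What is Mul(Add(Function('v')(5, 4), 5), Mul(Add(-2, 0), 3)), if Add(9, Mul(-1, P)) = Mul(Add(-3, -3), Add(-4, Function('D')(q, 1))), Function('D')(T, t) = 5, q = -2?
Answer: -144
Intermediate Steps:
P = 15 (P = Add(9, Mul(-1, Mul(Add(-3, -3), Add(-4, 5)))) = Add(9, Mul(-1, Mul(-6, 1))) = Add(9, Mul(-1, -6)) = Add(9, 6) = 15)
Function('v')(X, L) = Add(15, L) (Function('v')(X, L) = Add(L, 15) = Add(15, L))
Mul(Add(Function('v')(5, 4), 5), Mul(Add(-2, 0), 3)) = Mul(Add(Add(15, 4), 5), Mul(Add(-2, 0), 3)) = Mul(Add(19, 5), Mul(-2, 3)) = Mul(24, -6) = -144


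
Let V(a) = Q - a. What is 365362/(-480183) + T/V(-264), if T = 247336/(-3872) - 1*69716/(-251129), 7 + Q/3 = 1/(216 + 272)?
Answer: -53619143747875940/52433899918379133 ≈ -1.0226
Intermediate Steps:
Q = -10245/488 (Q = -21 + 3/(216 + 272) = -21 + 3/488 = -10245/488 ≈ -20.994)
V(a) = -10245/488 - a
T = -7730412749/121546436 (T = 247336*(-1/3872) - 69716*(-1/251129) = -30917/484 + 69716/251129 = -7730412749/121546436 ≈ -63.600)
365362/(-480183) + T/V(-264) = 365362/(-480183) - 7730412749/(121546436*(-10245/488 - 1*(-264))) = 365362*(-1/480183) - 7730412749/(121546436*(-10245/488 + 264)) = -365362/480183 - 7730412749/(121546436*118587/488) = -365362/480183 - 7730412749/121546436*488/118587 = -365362/480183 - 943110355378/3603456801483 = -53619143747875940/52433899918379133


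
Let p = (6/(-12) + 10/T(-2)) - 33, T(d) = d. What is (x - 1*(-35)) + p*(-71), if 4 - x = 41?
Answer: 5463/2 ≈ 2731.5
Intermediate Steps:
x = -37 (x = 4 - 1*41 = 4 - 41 = -37)
p = -77/2 (p = (6/(-12) + 10/(-2)) - 33 = (6*(-1/12) + 10*(-1/2)) - 33 = (-1/2 - 5) - 33 = -11/2 - 33 = -77/2 ≈ -38.500)
(x - 1*(-35)) + p*(-71) = (-37 - 1*(-35)) - 77/2*(-71) = (-37 + 35) + 5467/2 = -2 + 5467/2 = 5463/2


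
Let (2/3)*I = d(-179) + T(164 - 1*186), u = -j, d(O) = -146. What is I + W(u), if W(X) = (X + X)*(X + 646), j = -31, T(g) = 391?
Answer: 84683/2 ≈ 42342.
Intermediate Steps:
u = 31 (u = -1*(-31) = 31)
I = 735/2 (I = 3*(-146 + 391)/2 = (3/2)*245 = 735/2 ≈ 367.50)
W(X) = 2*X*(646 + X) (W(X) = (2*X)*(646 + X) = 2*X*(646 + X))
I + W(u) = 735/2 + 2*31*(646 + 31) = 735/2 + 2*31*677 = 735/2 + 41974 = 84683/2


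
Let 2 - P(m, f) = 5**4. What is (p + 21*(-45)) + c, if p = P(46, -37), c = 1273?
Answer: -295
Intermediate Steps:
P(m, f) = -623 (P(m, f) = 2 - 1*5**4 = 2 - 1*625 = 2 - 625 = -623)
p = -623
(p + 21*(-45)) + c = (-623 + 21*(-45)) + 1273 = (-623 - 945) + 1273 = -1568 + 1273 = -295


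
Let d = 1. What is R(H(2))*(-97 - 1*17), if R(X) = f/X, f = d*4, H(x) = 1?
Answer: -456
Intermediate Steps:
f = 4 (f = 1*4 = 4)
R(X) = 4/X
R(H(2))*(-97 - 1*17) = (4/1)*(-97 - 1*17) = (4*1)*(-97 - 17) = 4*(-114) = -456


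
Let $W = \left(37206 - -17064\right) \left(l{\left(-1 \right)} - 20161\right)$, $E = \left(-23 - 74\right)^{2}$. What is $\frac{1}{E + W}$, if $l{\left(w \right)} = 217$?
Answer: $- \frac{1}{1082351471} \approx -9.2391 \cdot 10^{-10}$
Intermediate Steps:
$E = 9409$ ($E = \left(-97\right)^{2} = 9409$)
$W = -1082360880$ ($W = \left(37206 - -17064\right) \left(217 - 20161\right) = \left(37206 + 17064\right) \left(-19944\right) = 54270 \left(-19944\right) = -1082360880$)
$\frac{1}{E + W} = \frac{1}{9409 - 1082360880} = \frac{1}{-1082351471} = - \frac{1}{1082351471}$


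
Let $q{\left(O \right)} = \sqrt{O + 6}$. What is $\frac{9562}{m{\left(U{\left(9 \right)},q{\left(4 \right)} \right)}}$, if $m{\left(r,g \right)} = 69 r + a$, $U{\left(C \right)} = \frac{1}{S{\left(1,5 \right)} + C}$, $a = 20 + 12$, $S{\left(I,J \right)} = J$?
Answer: $\frac{133868}{517} \approx 258.93$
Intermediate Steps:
$q{\left(O \right)} = \sqrt{6 + O}$
$a = 32$
$U{\left(C \right)} = \frac{1}{5 + C}$
$m{\left(r,g \right)} = 32 + 69 r$ ($m{\left(r,g \right)} = 69 r + 32 = 32 + 69 r$)
$\frac{9562}{m{\left(U{\left(9 \right)},q{\left(4 \right)} \right)}} = \frac{9562}{32 + \frac{69}{5 + 9}} = \frac{9562}{32 + \frac{69}{14}} = \frac{9562}{\frac{517}{14}} = 9562 \cdot \frac{14}{517} = \frac{133868}{517}$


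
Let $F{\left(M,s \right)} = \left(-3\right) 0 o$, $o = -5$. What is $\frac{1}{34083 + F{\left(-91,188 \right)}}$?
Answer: $\frac{1}{34083} \approx 2.934 \cdot 10^{-5}$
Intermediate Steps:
$F{\left(M,s \right)} = 0$ ($F{\left(M,s \right)} = \left(-3\right) 0 \left(-5\right) = 0 \left(-5\right) = 0$)
$\frac{1}{34083 + F{\left(-91,188 \right)}} = \frac{1}{34083 + 0} = \frac{1}{34083}$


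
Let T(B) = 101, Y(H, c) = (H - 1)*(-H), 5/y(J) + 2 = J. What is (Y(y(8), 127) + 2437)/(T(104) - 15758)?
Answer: -5161/33156 ≈ -0.15566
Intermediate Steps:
y(J) = 5/(-2 + J)
Y(H, c) = -H*(-1 + H) (Y(H, c) = (-1 + H)*(-H) = -H*(-1 + H))
(Y(y(8), 127) + 2437)/(T(104) - 15758) = ((5/(-2 + 8))*(1 - 5/(-2 + 8)) + 2437)/(101 - 15758) = ((5/6)*(1 - 5/6) + 2437)/(-15657) = ((5*(⅙))*(1 - 5/6) + 2437)*(-1/15657) = (5*(1 - 1*⅚)/6 + 2437)*(-1/15657) = (5*(1 - ⅚)/6 + 2437)*(-1/15657) = ((⅚)*(⅙) + 2437)*(-1/15657) = (5/36 + 2437)*(-1/15657) = (87737/36)*(-1/15657) = -5161/33156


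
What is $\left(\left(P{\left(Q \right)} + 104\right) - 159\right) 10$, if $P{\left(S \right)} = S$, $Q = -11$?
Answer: $-660$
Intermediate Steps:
$\left(\left(P{\left(Q \right)} + 104\right) - 159\right) 10 = \left(\left(-11 + 104\right) - 159\right) 10 = \left(93 - 159\right) 10 = \left(-66\right) 10 = -660$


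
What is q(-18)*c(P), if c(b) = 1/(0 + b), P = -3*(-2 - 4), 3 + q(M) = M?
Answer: -7/6 ≈ -1.1667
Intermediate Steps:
q(M) = -3 + M
P = 18 (P = -3*(-6) = 18)
c(b) = 1/b
q(-18)*c(P) = (-3 - 18)/18 = -21*1/18 = -7/6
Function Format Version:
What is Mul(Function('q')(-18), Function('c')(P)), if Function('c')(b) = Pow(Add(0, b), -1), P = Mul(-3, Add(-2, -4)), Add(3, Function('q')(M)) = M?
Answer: Rational(-7, 6) ≈ -1.1667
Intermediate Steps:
Function('q')(M) = Add(-3, M)
P = 18 (P = Mul(-3, -6) = 18)
Function('c')(b) = Pow(b, -1)
Mul(Function('q')(-18), Function('c')(P)) = Mul(Add(-3, -18), Pow(18, -1)) = Mul(-21, Rational(1, 18)) = Rational(-7, 6)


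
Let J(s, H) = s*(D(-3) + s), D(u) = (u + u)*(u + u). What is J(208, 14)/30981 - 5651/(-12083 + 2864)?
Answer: 71439591/31734871 ≈ 2.2511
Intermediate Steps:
D(u) = 4*u² (D(u) = (2*u)*(2*u) = 4*u²)
J(s, H) = s*(36 + s) (J(s, H) = s*(4*(-3)² + s) = s*(4*9 + s) = s*(36 + s))
J(208, 14)/30981 - 5651/(-12083 + 2864) = (208*(36 + 208))/30981 - 5651/(-12083 + 2864) = (208*244)*(1/30981) - 5651/(-9219) = 50752*(1/30981) - 5651*(-1/9219) = 50752/30981 + 5651/9219 = 71439591/31734871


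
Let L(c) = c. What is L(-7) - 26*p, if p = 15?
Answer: -397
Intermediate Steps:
L(-7) - 26*p = -7 - 26*15 = -7 - 390 = -397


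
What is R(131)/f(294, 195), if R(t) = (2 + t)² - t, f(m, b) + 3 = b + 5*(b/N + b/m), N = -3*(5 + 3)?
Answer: 6882736/60639 ≈ 113.50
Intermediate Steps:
N = -24 (N = -3*8 = -24)
f(m, b) = -3 + 19*b/24 + 5*b/m (f(m, b) = -3 + (b + 5*(b/(-24) + b/m)) = -3 + (b + 5*(b*(-1/24) + b/m)) = -3 + (b + 5*(-b/24 + b/m)) = -3 + (b + (-5*b/24 + 5*b/m)) = -3 + (19*b/24 + 5*b/m) = -3 + 19*b/24 + 5*b/m)
R(131)/f(294, 195) = ((2 + 131)² - 1*131)/(-3 + (19/24)*195 + 5*195/294) = (133² - 131)/(-3 + 1235/8 + 5*195*(1/294)) = (17689 - 131)/(-3 + 1235/8 + 325/98) = 17558/(60639/392) = 17558*(392/60639) = 6882736/60639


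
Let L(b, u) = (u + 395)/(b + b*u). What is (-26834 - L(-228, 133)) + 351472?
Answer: 413264196/1273 ≈ 3.2464e+5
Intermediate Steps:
L(b, u) = (395 + u)/(b + b*u)
(-26834 - L(-228, 133)) + 351472 = (-26834 - (395 + 133)/((-228)*(1 + 133))) + 351472 = (-26834 - (-1)*528/(228*134)) + 351472 = (-26834 - 1*(-22/1273)) + 351472 = (-26834 + 22/1273) + 351472 = -34159660/1273 + 351472 = 413264196/1273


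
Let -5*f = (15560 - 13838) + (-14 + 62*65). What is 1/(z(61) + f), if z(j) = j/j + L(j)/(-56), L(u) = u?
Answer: -280/321353 ≈ -0.00087132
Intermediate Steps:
z(j) = 1 - j/56 (z(j) = j/j + j/(-56) = 1 + j*(-1/56) = 1 - j/56)
f = -5738/5 (f = -((15560 - 13838) + (-14 + 62*65))/5 = -(1722 + (-14 + 4030))/5 = -(1722 + 4016)/5 = -1/5*5738 = -5738/5 ≈ -1147.6)
1/(z(61) + f) = 1/((1 - 1/56*61) - 5738/5) = 1/((1 - 61/56) - 5738/5) = 1/(-5/56 - 5738/5) = 1/(-321353/280) = -280/321353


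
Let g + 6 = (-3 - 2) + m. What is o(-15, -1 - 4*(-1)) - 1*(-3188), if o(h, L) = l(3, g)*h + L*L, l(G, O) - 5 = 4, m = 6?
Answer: 3062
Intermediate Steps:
g = -5 (g = -6 + ((-3 - 2) + 6) = -6 + (-5 + 6) = -6 + 1 = -5)
l(G, O) = 9 (l(G, O) = 5 + 4 = 9)
o(h, L) = L**2 + 9*h (o(h, L) = 9*h + L*L = 9*h + L**2 = L**2 + 9*h)
o(-15, -1 - 4*(-1)) - 1*(-3188) = ((-1 - 4*(-1))**2 + 9*(-15)) - 1*(-3188) = ((-1 + 4)**2 - 135) + 3188 = (3**2 - 135) + 3188 = (9 - 135) + 3188 = -126 + 3188 = 3062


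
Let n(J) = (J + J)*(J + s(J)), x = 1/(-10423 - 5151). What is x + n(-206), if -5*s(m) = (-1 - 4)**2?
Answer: 1353878967/15574 ≈ 86932.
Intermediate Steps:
x = -1/15574 (x = 1/(-15574) = -1/15574 ≈ -6.4210e-5)
s(m) = -5 (s(m) = -(-1 - 4)**2/5 = -1/5*(-5)**2 = -1/5*25 = -5)
n(J) = 2*J*(-5 + J) (n(J) = (J + J)*(J - 5) = (2*J)*(-5 + J) = 2*J*(-5 + J))
x + n(-206) = -1/15574 + 2*(-206)*(-5 - 206) = -1/15574 + 2*(-206)*(-211) = -1/15574 + 86932 = 1353878967/15574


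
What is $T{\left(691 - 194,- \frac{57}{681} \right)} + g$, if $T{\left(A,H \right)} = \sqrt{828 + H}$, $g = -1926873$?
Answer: $-1926873 + \frac{\sqrt{42661699}}{227} \approx -1.9268 \cdot 10^{6}$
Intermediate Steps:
$T{\left(691 - 194,- \frac{57}{681} \right)} + g = \sqrt{828 - \frac{57}{681}} - 1926873 = \sqrt{828 - \frac{19}{227}} - 1926873 = \sqrt{\frac{187937}{227}} - 1926873 = \frac{\sqrt{42661699}}{227} - 1926873 = -1926873 + \frac{\sqrt{42661699}}{227}$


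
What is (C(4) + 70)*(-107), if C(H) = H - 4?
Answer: -7490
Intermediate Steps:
C(H) = -4 + H
(C(4) + 70)*(-107) = ((-4 + 4) + 70)*(-107) = (0 + 70)*(-107) = 70*(-107) = -7490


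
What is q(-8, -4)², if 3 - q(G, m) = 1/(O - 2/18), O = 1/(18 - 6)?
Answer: 1521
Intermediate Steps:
O = 1/12 ≈ 0.083333
q(G, m) = 39 (q(G, m) = 3 - 1/(1/12 - 2/18) = 3 - 1/(1/12 - 2*1/18) = 3 - 1/(1/12 - ⅑) = 3 - 1/(-1/36) = 3 - 1*(-36) = 3 + 36 = 39)
q(-8, -4)² = 39² = 1521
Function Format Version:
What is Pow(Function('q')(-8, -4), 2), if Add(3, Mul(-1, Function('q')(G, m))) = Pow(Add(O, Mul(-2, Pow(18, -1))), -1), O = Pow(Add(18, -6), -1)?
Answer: 1521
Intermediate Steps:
O = Rational(1, 12) (O = Pow(12, -1) = Rational(1, 12) ≈ 0.083333)
Function('q')(G, m) = 39 (Function('q')(G, m) = Add(3, Mul(-1, Pow(Add(Rational(1, 12), Mul(-2, Pow(18, -1))), -1))) = Add(3, Mul(-1, Pow(Add(Rational(1, 12), Mul(-2, Rational(1, 18))), -1))) = Add(3, Mul(-1, Pow(Add(Rational(1, 12), Rational(-1, 9)), -1))) = Add(3, Mul(-1, Pow(Rational(-1, 36), -1))) = Add(3, Mul(-1, -36)) = Add(3, 36) = 39)
Pow(Function('q')(-8, -4), 2) = Pow(39, 2) = 1521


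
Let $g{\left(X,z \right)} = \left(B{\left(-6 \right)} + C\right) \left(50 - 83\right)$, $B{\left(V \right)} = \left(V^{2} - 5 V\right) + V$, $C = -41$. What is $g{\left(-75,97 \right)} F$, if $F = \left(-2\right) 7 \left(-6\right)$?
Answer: $-52668$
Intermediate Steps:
$B{\left(V \right)} = V^{2} - 4 V$
$g{\left(X,z \right)} = -627$ ($g{\left(X,z \right)} = \left(- 6 \left(-4 - 6\right) - 41\right) \left(50 - 83\right) = \left(\left(-6\right) \left(-10\right) - 41\right) \left(-33\right) = \left(60 - 41\right) \left(-33\right) = 19 \left(-33\right) = -627$)
$F = 84$ ($F = \left(-14\right) \left(-6\right) = 84$)
$g{\left(-75,97 \right)} F = \left(-627\right) 84 = -52668$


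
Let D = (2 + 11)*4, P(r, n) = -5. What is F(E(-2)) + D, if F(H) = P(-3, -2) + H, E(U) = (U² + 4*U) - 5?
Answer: 38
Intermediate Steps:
E(U) = -5 + U² + 4*U
D = 52 (D = 13*4 = 52)
F(H) = -5 + H
F(E(-2)) + D = (-5 + (-5 + (-2)² + 4*(-2))) + 52 = (-5 + (-5 + 4 - 8)) + 52 = (-5 - 9) + 52 = -14 + 52 = 38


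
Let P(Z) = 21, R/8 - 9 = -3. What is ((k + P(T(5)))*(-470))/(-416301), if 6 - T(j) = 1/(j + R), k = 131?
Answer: 71440/416301 ≈ 0.17161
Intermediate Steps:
R = 48 (R = 72 + 8*(-3) = 72 - 24 = 48)
T(j) = 6 - 1/(48 + j) (T(j) = 6 - 1/(j + 48) = 6 - 1/(48 + j))
((k + P(T(5)))*(-470))/(-416301) = ((131 + 21)*(-470))/(-416301) = (152*(-470))*(-1/416301) = -71440*(-1/416301) = 71440/416301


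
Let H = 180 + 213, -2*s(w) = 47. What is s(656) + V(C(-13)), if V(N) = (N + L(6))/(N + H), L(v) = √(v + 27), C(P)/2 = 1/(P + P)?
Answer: -120039/5108 + 13*√33/5108 ≈ -23.486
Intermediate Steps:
C(P) = 1/P (C(P) = 2/(P + P) = 2/((2*P)) = 2*(1/(2*P)) = 1/P)
s(w) = -47/2 (s(w) = -½*47 = -47/2)
L(v) = √(27 + v)
H = 393
V(N) = (N + √33)/(393 + N) (V(N) = (N + √(27 + 6))/(N + 393) = (N + √33)/(393 + N))
s(656) + V(C(-13)) = -47/2 + (1/(-13) + √33)/(393 + 1/(-13)) = -47/2 + (-1/13 + √33)/(393 - 1/13) = -47/2 + (-1/13 + √33)/(5108/13) = -47/2 + 13*(-1/13 + √33)/5108 = -47/2 + (-1/5108 + 13*√33/5108) = -120039/5108 + 13*√33/5108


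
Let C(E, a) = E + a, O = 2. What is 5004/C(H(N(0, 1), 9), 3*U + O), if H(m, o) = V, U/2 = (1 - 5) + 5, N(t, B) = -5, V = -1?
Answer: 5004/7 ≈ 714.86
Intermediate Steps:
U = 2 (U = 2*((1 - 5) + 5) = 2*(-4 + 5) = 2*1 = 2)
H(m, o) = -1
5004/C(H(N(0, 1), 9), 3*U + O) = 5004/(-1 + (3*2 + 2)) = 5004/(-1 + (6 + 2)) = 5004/(-1 + 8) = 5004/7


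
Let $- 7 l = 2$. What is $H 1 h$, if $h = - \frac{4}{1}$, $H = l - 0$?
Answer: $\frac{8}{7} \approx 1.1429$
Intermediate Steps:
$l = - \frac{2}{7}$ ($l = \left(- \frac{1}{7}\right) 2 = - \frac{2}{7} \approx -0.28571$)
$H = - \frac{2}{7}$ ($H = - \frac{2}{7} - 0 = - \frac{2}{7} + 0 = - \frac{2}{7} \approx -0.28571$)
$h = -4$ ($h = \left(-4\right) 1 = -4$)
$H 1 h = \left(- \frac{2}{7}\right) 1 \left(-4\right) = \left(- \frac{2}{7}\right) \left(-4\right) = \frac{8}{7}$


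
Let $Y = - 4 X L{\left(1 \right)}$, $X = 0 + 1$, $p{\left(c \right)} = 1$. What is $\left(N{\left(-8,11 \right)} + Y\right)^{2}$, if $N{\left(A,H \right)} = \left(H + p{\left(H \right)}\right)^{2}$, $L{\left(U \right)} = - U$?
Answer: $21904$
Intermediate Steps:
$X = 1$
$N{\left(A,H \right)} = \left(1 + H\right)^{2}$ ($N{\left(A,H \right)} = \left(H + 1\right)^{2} = \left(1 + H\right)^{2}$)
$Y = 4$ ($Y = \left(-4\right) 1 \left(\left(-1\right) 1\right) = \left(-4\right) \left(-1\right) = 4$)
$\left(N{\left(-8,11 \right)} + Y\right)^{2} = \left(\left(1 + 11\right)^{2} + 4\right)^{2} = \left(12^{2} + 4\right)^{2} = \left(144 + 4\right)^{2} = 148^{2} = 21904$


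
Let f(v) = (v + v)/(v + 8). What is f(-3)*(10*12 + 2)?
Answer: -732/5 ≈ -146.40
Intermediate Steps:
f(v) = 2*v/(8 + v) (f(v) = (2*v)/(8 + v) = 2*v/(8 + v))
f(-3)*(10*12 + 2) = (2*(-3)/(8 - 3))*(10*12 + 2) = (2*(-3)/5)*(120 + 2) = (2*(-3)*(⅕))*122 = -6/5*122 = -732/5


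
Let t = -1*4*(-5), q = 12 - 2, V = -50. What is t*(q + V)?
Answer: -800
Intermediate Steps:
q = 10
t = 20 (t = -4*(-5) = 20)
t*(q + V) = 20*(10 - 50) = 20*(-40) = -800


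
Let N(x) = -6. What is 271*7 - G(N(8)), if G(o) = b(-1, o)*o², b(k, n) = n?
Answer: 2113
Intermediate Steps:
G(o) = o³ (G(o) = o*o² = o³)
271*7 - G(N(8)) = 271*7 - 1*(-6)³ = 1897 - 1*(-216) = 1897 + 216 = 2113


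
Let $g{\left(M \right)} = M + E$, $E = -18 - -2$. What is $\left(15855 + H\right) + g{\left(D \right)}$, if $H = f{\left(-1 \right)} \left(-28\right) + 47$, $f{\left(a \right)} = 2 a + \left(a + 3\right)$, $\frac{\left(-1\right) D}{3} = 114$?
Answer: $15544$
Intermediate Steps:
$D = -342$ ($D = \left(-3\right) 114 = -342$)
$E = -16$ ($E = -18 + 2 = -16$)
$f{\left(a \right)} = 3 + 3 a$ ($f{\left(a \right)} = 2 a + \left(3 + a\right) = 3 + 3 a$)
$g{\left(M \right)} = -16 + M$ ($g{\left(M \right)} = M - 16 = -16 + M$)
$H = 47$ ($H = \left(3 + 3 \left(-1\right)\right) \left(-28\right) + 47 = \left(3 - 3\right) \left(-28\right) + 47 = 0 \left(-28\right) + 47 = 0 + 47 = 47$)
$\left(15855 + H\right) + g{\left(D \right)} = \left(15855 + 47\right) - 358 = 15902 - 358 = 15544$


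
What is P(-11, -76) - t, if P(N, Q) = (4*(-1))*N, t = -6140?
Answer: 6184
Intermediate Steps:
P(N, Q) = -4*N
P(-11, -76) - t = -4*(-11) - 1*(-6140) = 44 + 6140 = 6184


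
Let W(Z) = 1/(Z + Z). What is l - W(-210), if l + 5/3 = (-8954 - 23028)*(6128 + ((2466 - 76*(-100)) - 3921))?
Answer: -54952112273/140 ≈ -3.9252e+8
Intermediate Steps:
l = -1177545263/3 (l = -5/3 + (-8954 - 23028)*(6128 + ((2466 - 76*(-100)) - 3921)) = -5/3 - 31982*(6128 + ((2466 + 7600) - 3921)) = -5/3 - 31982*(6128 + (10066 - 3921)) = -5/3 - 31982*(6128 + 6145) = -5/3 - 31982*12273 = -5/3 - 392515086 = -1177545263/3 ≈ -3.9252e+8)
W(Z) = 1/(2*Z)
l - W(-210) = -1177545263/3 - 1/(2*(-210)) = -1177545263/3 - (-1)/(2*210) = -1177545263/3 - 1*(-1/420) = -1177545263/3 + 1/420 = -54952112273/140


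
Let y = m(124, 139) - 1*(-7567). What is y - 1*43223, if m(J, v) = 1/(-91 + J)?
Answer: -1176647/33 ≈ -35656.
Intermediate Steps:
y = 249712/33 (y = 1/(-91 + 124) - 1*(-7567) = 1/33 + 7567 = 249712/33 ≈ 7567.0)
y - 1*43223 = 249712/33 - 1*43223 = 249712/33 - 43223 = -1176647/33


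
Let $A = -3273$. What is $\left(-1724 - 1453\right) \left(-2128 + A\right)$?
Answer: $17158977$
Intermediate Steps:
$\left(-1724 - 1453\right) \left(-2128 + A\right) = \left(-1724 - 1453\right) \left(-2128 - 3273\right) = \left(-3177\right) \left(-5401\right) = 17158977$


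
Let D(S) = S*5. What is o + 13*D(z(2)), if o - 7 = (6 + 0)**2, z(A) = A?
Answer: 173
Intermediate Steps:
D(S) = 5*S
o = 43 (o = 7 + (6 + 0)**2 = 7 + 6**2 = 7 + 36 = 43)
o + 13*D(z(2)) = 43 + 13*(5*2) = 43 + 13*10 = 43 + 130 = 173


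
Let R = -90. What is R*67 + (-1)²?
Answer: -6029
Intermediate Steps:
R*67 + (-1)² = -90*67 + (-1)² = -6030 + 1 = -6029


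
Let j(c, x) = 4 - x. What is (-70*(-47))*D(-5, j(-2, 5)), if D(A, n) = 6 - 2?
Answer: 13160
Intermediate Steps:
D(A, n) = 4
(-70*(-47))*D(-5, j(-2, 5)) = -70*(-47)*4 = 3290*4 = 13160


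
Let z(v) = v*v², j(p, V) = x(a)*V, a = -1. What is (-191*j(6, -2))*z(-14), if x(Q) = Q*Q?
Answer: -1048208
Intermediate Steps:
x(Q) = Q²
j(p, V) = V (j(p, V) = (-1)²*V = 1*V = V)
z(v) = v³
(-191*j(6, -2))*z(-14) = -191*(-2)*(-14)³ = 382*(-2744) = -1048208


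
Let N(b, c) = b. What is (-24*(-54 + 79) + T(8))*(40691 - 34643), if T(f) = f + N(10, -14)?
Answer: -3519936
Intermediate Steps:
T(f) = 10 + f (T(f) = f + 10 = 10 + f)
(-24*(-54 + 79) + T(8))*(40691 - 34643) = (-24*(-54 + 79) + (10 + 8))*(40691 - 34643) = (-24*25 + 18)*6048 = (-600 + 18)*6048 = -582*6048 = -3519936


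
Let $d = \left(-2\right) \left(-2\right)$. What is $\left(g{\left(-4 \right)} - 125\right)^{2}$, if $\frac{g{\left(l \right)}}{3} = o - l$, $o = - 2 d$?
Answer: $18769$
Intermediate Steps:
$d = 4$
$o = -8$ ($o = \left(-2\right) 4 = -8$)
$g{\left(l \right)} = -24 - 3 l$ ($g{\left(l \right)} = 3 \left(-8 - l\right) = -24 - 3 l$)
$\left(g{\left(-4 \right)} - 125\right)^{2} = \left(\left(-24 - -12\right) - 125\right)^{2} = \left(\left(-24 + 12\right) - 125\right)^{2} = \left(-12 - 125\right)^{2} = \left(-137\right)^{2} = 18769$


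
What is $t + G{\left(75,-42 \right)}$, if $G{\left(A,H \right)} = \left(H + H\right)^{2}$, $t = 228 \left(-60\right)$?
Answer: $-6624$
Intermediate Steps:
$t = -13680$
$G{\left(A,H \right)} = 4 H^{2}$ ($G{\left(A,H \right)} = \left(2 H\right)^{2} = 4 H^{2}$)
$t + G{\left(75,-42 \right)} = -13680 + 4 \left(-42\right)^{2} = -13680 + 4 \cdot 1764 = -13680 + 7056 = -6624$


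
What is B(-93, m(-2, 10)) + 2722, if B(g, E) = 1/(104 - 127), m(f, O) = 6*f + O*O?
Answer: 62605/23 ≈ 2722.0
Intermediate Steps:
m(f, O) = O² + 6*f (m(f, O) = 6*f + O² = O² + 6*f)
B(g, E) = -1/23 (B(g, E) = 1/(-23) = -1/23)
B(-93, m(-2, 10)) + 2722 = -1/23 + 2722 = 62605/23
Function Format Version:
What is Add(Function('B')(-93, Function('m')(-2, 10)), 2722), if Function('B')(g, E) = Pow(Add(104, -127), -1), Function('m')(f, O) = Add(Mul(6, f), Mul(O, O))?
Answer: Rational(62605, 23) ≈ 2722.0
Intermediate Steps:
Function('m')(f, O) = Add(Pow(O, 2), Mul(6, f)) (Function('m')(f, O) = Add(Mul(6, f), Pow(O, 2)) = Add(Pow(O, 2), Mul(6, f)))
Function('B')(g, E) = Rational(-1, 23) (Function('B')(g, E) = Pow(-23, -1) = Rational(-1, 23))
Add(Function('B')(-93, Function('m')(-2, 10)), 2722) = Add(Rational(-1, 23), 2722) = Rational(62605, 23)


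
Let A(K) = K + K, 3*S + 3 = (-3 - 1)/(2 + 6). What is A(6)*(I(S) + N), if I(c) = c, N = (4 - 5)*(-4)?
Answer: 34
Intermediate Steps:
S = -7/6 (S = -1 + ((-3 - 1)/(2 + 6))/3 = -1 + (-4/8)/3 = -1 + (-4*⅛)/3 = -1 + (⅓)*(-½) = -1 - ⅙ = -7/6 ≈ -1.1667)
A(K) = 2*K
N = 4 (N = -1*(-4) = 4)
A(6)*(I(S) + N) = (2*6)*(-7/6 + 4) = 12*(17/6) = 34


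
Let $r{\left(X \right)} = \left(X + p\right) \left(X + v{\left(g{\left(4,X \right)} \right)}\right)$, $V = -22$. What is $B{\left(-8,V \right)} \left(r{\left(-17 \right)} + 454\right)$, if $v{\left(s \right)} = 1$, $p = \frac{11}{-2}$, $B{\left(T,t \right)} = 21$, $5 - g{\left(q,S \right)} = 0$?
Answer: $17094$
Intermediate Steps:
$g{\left(q,S \right)} = 5$ ($g{\left(q,S \right)} = 5 - 0 = 5 + 0 = 5$)
$p = - \frac{11}{2}$ ($p = 11 \left(- \frac{1}{2}\right) = - \frac{11}{2} \approx -5.5$)
$r{\left(X \right)} = \left(1 + X\right) \left(- \frac{11}{2} + X\right)$ ($r{\left(X \right)} = \left(X - \frac{11}{2}\right) \left(X + 1\right) = \left(- \frac{11}{2} + X\right) \left(1 + X\right) = \left(1 + X\right) \left(- \frac{11}{2} + X\right)$)
$B{\left(-8,V \right)} \left(r{\left(-17 \right)} + 454\right) = 21 \left(\left(- \frac{11}{2} + \left(-17\right)^{2} - - \frac{153}{2}\right) + 454\right) = 21 \left(\left(- \frac{11}{2} + 289 + \frac{153}{2}\right) + 454\right) = 21 \left(360 + 454\right) = 21 \cdot 814 = 17094$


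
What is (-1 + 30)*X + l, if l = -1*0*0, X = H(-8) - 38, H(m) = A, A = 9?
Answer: -841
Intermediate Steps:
H(m) = 9
X = -29 (X = 9 - 38 = -29)
l = 0 (l = 0*0 = 0)
(-1 + 30)*X + l = (-1 + 30)*(-29) + 0 = 29*(-29) + 0 = -841 + 0 = -841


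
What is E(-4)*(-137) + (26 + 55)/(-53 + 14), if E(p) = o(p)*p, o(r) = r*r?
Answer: 113957/13 ≈ 8765.9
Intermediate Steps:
o(r) = r²
E(p) = p³ (E(p) = p²*p = p³)
E(-4)*(-137) + (26 + 55)/(-53 + 14) = (-4)³*(-137) + (26 + 55)/(-53 + 14) = -64*(-137) + 81/(-39) = 8768 + 81*(-1/39) = 8768 - 27/13 = 113957/13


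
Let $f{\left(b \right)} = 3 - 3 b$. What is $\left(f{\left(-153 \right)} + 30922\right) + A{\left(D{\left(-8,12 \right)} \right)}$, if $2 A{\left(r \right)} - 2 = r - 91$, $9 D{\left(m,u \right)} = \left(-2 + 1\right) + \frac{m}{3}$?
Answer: $\frac{846161}{27} \approx 31339.0$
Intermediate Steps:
$D{\left(m,u \right)} = - \frac{1}{9} + \frac{m}{27}$ ($D{\left(m,u \right)} = \frac{\left(-2 + 1\right) + \frac{m}{3}}{9} = \frac{-1 + m \frac{1}{3}}{9} = \frac{-1 + \frac{m}{3}}{9} = - \frac{1}{9} + \frac{m}{27}$)
$A{\left(r \right)} = - \frac{89}{2} + \frac{r}{2}$ ($A{\left(r \right)} = 1 + \frac{r - 91}{2} = 1 + \frac{-91 + r}{2} = 1 + \left(- \frac{91}{2} + \frac{r}{2}\right) = - \frac{89}{2} + \frac{r}{2}$)
$\left(f{\left(-153 \right)} + 30922\right) + A{\left(D{\left(-8,12 \right)} \right)} = \left(\left(3 - -459\right) + 30922\right) - \left(\frac{89}{2} - \frac{- \frac{1}{9} + \frac{1}{27} \left(-8\right)}{2}\right) = \left(\left(3 + 459\right) + 30922\right) - \left(\frac{89}{2} - \frac{- \frac{1}{9} - \frac{8}{27}}{2}\right) = \left(462 + 30922\right) + \left(- \frac{89}{2} + \frac{1}{2} \left(- \frac{11}{27}\right)\right) = 31384 - \frac{1207}{27} = \frac{846161}{27}$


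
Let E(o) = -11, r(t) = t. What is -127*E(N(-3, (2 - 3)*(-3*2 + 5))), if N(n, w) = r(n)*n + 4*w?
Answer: 1397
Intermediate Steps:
N(n, w) = n² + 4*w (N(n, w) = n*n + 4*w = n² + 4*w)
-127*E(N(-3, (2 - 3)*(-3*2 + 5))) = -127*(-11) = 1397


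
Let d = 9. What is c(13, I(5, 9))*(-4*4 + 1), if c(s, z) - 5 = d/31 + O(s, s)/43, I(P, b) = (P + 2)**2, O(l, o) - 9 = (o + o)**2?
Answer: -424305/1333 ≈ -318.31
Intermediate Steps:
O(l, o) = 9 + 4*o**2 (O(l, o) = 9 + (o + o)**2 = 9 + (2*o)**2 = 9 + 4*o**2)
I(P, b) = (2 + P)**2
c(s, z) = 7331/1333 + 4*s**2/43 (c(s, z) = 5 + (9/31 + (9 + 4*s**2)/43) = 5 + (9*(1/31) + (9 + 4*s**2)*(1/43)) = 5 + (9/31 + (9/43 + 4*s**2/43)) = 5 + (666/1333 + 4*s**2/43) = 7331/1333 + 4*s**2/43)
c(13, I(5, 9))*(-4*4 + 1) = (7331/1333 + (4/43)*13**2)*(-4*4 + 1) = (7331/1333 + (4/43)*169)*(-16 + 1) = (7331/1333 + 676/43)*(-15) = (28287/1333)*(-15) = -424305/1333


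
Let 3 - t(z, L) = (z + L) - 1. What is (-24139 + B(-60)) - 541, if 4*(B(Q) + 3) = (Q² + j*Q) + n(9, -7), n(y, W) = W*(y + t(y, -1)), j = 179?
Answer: -105907/4 ≈ -26477.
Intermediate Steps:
t(z, L) = 4 - L - z (t(z, L) = 3 - ((z + L) - 1) = 3 - ((L + z) - 1) = 3 - (-1 + L + z) = 3 + (1 - L - z) = 4 - L - z)
n(y, W) = 5*W (n(y, W) = W*(y + (4 - 1*(-1) - y)) = W*(y + (4 + 1 - y)) = W*(y + (5 - y)) = W*5 = 5*W)
B(Q) = -47/4 + Q²/4 + 179*Q/4 (B(Q) = -3 + ((Q² + 179*Q) + 5*(-7))/4 = -3 + ((Q² + 179*Q) - 35)/4 = -3 + (-35 + Q² + 179*Q)/4 = -3 + (-35/4 + Q²/4 + 179*Q/4) = -47/4 + Q²/4 + 179*Q/4)
(-24139 + B(-60)) - 541 = (-24139 + (-47/4 + (¼)*(-60)² + (179/4)*(-60))) - 541 = (-24139 + (-47/4 + (¼)*3600 - 2685)) - 541 = (-24139 + (-47/4 + 900 - 2685)) - 541 = (-24139 - 7187/4) - 541 = -103743/4 - 541 = -105907/4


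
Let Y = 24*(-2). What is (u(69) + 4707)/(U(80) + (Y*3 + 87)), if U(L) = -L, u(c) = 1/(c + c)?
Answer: -649567/18906 ≈ -34.358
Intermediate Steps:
Y = -48
u(c) = 1/(2*c)
(u(69) + 4707)/(U(80) + (Y*3 + 87)) = ((1/2)/69 + 4707)/(-1*80 + (-48*3 + 87)) = ((1/2)*(1/69) + 4707)/(-80 + (-144 + 87)) = (1/138 + 4707)/(-80 - 57) = (649567/138)/(-137) = (649567/138)*(-1/137) = -649567/18906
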